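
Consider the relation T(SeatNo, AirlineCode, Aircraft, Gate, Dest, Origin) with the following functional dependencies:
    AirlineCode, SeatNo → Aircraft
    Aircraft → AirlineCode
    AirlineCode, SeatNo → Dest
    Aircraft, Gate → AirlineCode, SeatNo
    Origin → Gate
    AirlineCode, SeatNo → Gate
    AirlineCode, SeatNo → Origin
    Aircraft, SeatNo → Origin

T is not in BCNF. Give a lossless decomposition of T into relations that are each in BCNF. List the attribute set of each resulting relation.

{Aircraft, AirlineCode}; {Aircraft, Dest, Origin, SeatNo}; {Gate, Origin}

Candidate keys of the original relation: {Aircraft, Gate}, {Aircraft, Origin}, {Aircraft, SeatNo}, {AirlineCode, SeatNo}.
In {Aircraft, AirlineCode, Dest, Gate, Origin, SeatNo}, {Aircraft} is not a superkey ({Aircraft}⁺ restricted to this set is {Aircraft, AirlineCode}), so split on Aircraft → AirlineCode into {Aircraft, AirlineCode} and {Aircraft, Dest, Gate, Origin, SeatNo}.
{Aircraft, AirlineCode}: every determinant is a superkey — BCNF.
In {Aircraft, Dest, Gate, Origin, SeatNo}, {Origin} is not a superkey ({Origin}⁺ restricted to this set is {Gate, Origin}), so split on Origin → Gate into {Gate, Origin} and {Aircraft, Dest, Origin, SeatNo}.
{Gate, Origin}: every determinant is a superkey — BCNF.
{Aircraft, Dest, Origin, SeatNo}: every determinant is a superkey — BCNF.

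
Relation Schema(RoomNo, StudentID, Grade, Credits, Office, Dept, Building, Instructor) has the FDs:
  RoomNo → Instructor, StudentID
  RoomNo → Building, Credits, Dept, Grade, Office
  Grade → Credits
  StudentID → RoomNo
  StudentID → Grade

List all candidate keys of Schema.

{RoomNo}⁺ = {Building, Credits, Dept, Grade, Instructor, Office, RoomNo, StudentID} — all of the relation — so {RoomNo} is a candidate key.
{StudentID}⁺ = {Building, Credits, Dept, Grade, Instructor, Office, RoomNo, StudentID} — all of the relation — so {StudentID} is a candidate key.
No proper subset of any of these is a key, and no other minimal superkey exists.

{RoomNo}, {StudentID}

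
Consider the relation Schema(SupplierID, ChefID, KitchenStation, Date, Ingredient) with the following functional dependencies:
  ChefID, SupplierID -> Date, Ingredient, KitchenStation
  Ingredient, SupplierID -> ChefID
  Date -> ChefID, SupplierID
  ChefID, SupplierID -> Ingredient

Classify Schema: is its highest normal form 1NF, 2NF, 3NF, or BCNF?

BCNF

Candidate keys: {ChefID, SupplierID}, {Date}, {Ingredient, SupplierID}. Prime attributes: {ChefID, Date, Ingredient, SupplierID}.
Each dependency's left side is a superkey — BCNF holds.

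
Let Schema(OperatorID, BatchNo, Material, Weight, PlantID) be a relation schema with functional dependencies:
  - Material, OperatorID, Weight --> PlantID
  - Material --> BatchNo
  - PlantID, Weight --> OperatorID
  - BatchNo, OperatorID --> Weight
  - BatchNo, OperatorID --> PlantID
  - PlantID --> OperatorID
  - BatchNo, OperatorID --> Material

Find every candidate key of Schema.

{BatchNo, OperatorID}⁺ = {BatchNo, Material, OperatorID, PlantID, Weight}, which is every attribute, so {BatchNo, OperatorID} is a candidate key.
{BatchNo, PlantID}⁺ = {BatchNo, Material, OperatorID, PlantID, Weight}, which is every attribute, so {BatchNo, PlantID} is a candidate key.
{Material, OperatorID}⁺ = {BatchNo, Material, OperatorID, PlantID, Weight}, which is every attribute, so {Material, OperatorID} is a candidate key.
{Material, PlantID}⁺ = {BatchNo, Material, OperatorID, PlantID, Weight}, which is every attribute, so {Material, PlantID} is a candidate key.
No proper subset of any of these is a key, and no other minimal superkey exists.

{BatchNo, OperatorID}, {BatchNo, PlantID}, {Material, OperatorID}, {Material, PlantID}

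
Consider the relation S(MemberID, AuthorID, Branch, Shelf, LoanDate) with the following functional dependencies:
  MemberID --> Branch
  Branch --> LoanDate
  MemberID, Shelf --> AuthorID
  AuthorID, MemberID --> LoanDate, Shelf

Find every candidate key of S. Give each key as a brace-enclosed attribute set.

{AuthorID, MemberID}, {MemberID, Shelf}

{MemberID} never appears on the right of any FD, so every key must include it.
{AuthorID, MemberID} is a candidate key since {AuthorID, MemberID}⁺ = {AuthorID, Branch, LoanDate, MemberID, Shelf} covers every attribute.
{MemberID, Shelf} is a candidate key since {MemberID, Shelf}⁺ = {AuthorID, Branch, LoanDate, MemberID, Shelf} covers every attribute.
No proper subset of any of these is a key, and no other minimal superkey exists.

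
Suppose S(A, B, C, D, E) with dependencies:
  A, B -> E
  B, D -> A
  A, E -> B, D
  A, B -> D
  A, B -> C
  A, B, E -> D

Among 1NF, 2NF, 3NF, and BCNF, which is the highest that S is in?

BCNF

Candidate keys: {A, B}, {A, E}, {B, D}. Prime attributes: {A, B, D, E}.
Every FD has a superkey on the left, so the relation is in BCNF.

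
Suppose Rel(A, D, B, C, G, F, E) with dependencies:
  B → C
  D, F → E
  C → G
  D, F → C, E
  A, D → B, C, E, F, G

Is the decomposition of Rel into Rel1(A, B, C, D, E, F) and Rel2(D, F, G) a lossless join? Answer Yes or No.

Yes

Rel1 ∩ Rel2 = {D, F}; its closure under F is {C, D, E, F, G}.
Since Rel2 ⊆ {C, D, E, F, G}, the intersection is a superkey of Rel2; the decomposition is lossless.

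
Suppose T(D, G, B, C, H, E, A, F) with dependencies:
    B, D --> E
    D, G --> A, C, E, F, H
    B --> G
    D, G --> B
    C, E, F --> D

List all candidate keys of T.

{B, D} is a candidate key since {B, D}⁺ = {A, B, C, D, E, F, G, H} covers every attribute.
{D, G} is a candidate key since {D, G}⁺ = {A, B, C, D, E, F, G, H} covers every attribute.
{B, C, E, F} is a candidate key since {B, C, E, F}⁺ = {A, B, C, D, E, F, G, H} covers every attribute.
{C, E, F, G} is a candidate key since {C, E, F, G}⁺ = {A, B, C, D, E, F, G, H} covers every attribute.
Any other superkey properly contains one of these, so there are no further candidate keys.

{B, C, E, F}, {B, D}, {C, E, F, G}, {D, G}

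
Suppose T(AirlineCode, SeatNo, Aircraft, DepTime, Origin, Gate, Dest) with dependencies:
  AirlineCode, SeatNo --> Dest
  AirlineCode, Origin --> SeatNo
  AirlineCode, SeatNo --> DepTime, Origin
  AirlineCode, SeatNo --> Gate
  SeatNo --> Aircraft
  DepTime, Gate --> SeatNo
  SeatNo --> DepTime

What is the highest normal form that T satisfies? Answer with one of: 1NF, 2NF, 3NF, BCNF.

Candidate keys: {AirlineCode, DepTime, Gate}, {AirlineCode, Origin}, {AirlineCode, SeatNo}. Prime attributes: {AirlineCode, DepTime, Gate, Origin, SeatNo}.
SeatNo --> Aircraft: {SeatNo}⁺ = {Aircraft, DepTime, SeatNo}, which is not all of the attributes, so the left side is not a superkey — BCNF is violated.
SeatNo --> Aircraft determines the non-prime attribute {Aircraft} from a non-superkey — 3NF is violated.
{SeatNo} is a proper subset of the key {AirlineCode, SeatNo}, and {SeatNo}⁺ contains the non-prime attribute {Aircraft} — a partial dependency, so 2NF is violated.

1NF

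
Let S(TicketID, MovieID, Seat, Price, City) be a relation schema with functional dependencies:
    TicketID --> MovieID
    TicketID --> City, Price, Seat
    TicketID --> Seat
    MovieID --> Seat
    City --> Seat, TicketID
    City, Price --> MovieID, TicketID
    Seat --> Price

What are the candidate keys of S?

{City}⁺ = {City, MovieID, Price, Seat, TicketID} — all of the relation — so {City} is a candidate key.
{TicketID}⁺ = {City, MovieID, Price, Seat, TicketID} — all of the relation — so {TicketID} is a candidate key.
These are minimal and exhaustive — every other superkey contains one of them.

{City}, {TicketID}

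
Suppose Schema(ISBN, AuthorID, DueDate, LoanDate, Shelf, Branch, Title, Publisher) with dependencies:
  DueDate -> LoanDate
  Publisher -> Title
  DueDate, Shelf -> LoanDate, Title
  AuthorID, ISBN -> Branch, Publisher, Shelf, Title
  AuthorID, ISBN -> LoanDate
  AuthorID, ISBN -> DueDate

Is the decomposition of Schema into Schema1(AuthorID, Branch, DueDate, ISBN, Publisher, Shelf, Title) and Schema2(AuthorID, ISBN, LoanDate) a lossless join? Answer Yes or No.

Common attributes: {AuthorID, ISBN}; their closure is {AuthorID, Branch, DueDate, ISBN, LoanDate, Publisher, Shelf, Title}.
This includes all of Schema1, so the common attributes are a superkey of Schema1 — the join is lossless.

Yes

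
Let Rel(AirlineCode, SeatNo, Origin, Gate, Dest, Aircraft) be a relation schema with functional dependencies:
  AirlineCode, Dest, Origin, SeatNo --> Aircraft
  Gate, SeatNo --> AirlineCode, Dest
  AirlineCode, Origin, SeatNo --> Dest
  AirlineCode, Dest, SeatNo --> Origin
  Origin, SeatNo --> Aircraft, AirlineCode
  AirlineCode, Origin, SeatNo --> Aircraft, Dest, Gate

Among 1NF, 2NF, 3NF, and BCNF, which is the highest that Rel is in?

BCNF

Candidate keys: {AirlineCode, Dest, SeatNo}, {Gate, SeatNo}, {Origin, SeatNo}. Prime attributes: {AirlineCode, Dest, Gate, Origin, SeatNo}.
The left-hand side of every FD is a superkey, so BCNF is satisfied.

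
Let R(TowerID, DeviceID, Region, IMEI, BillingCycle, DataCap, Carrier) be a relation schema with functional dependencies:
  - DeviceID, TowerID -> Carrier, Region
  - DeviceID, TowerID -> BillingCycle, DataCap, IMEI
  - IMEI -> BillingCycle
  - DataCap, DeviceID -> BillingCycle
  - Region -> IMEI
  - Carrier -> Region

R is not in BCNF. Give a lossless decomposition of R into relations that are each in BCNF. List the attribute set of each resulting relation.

Candidate key of the original relation: {DeviceID, TowerID}.
{BillingCycle, Carrier, DataCap, DeviceID, IMEI, Region, TowerID}: {IMEI} determines {BillingCycle, IMEI} here but is not a superkey — split on IMEI -> BillingCycle, giving {BillingCycle, IMEI} and {Carrier, DataCap, DeviceID, IMEI, Region, TowerID}.
{BillingCycle, IMEI} has no BCNF violation.
{Carrier, DataCap, DeviceID, IMEI, Region, TowerID}: {Region} determines {IMEI, Region} here but is not a superkey — split on Region -> IMEI, giving {IMEI, Region} and {Carrier, DataCap, DeviceID, Region, TowerID}.
{IMEI, Region} has no BCNF violation.
{Carrier, DataCap, DeviceID, Region, TowerID}: {Carrier} determines {Carrier, Region} here but is not a superkey — split on Carrier -> Region, giving {Carrier, Region} and {Carrier, DataCap, DeviceID, TowerID}.
{Carrier, Region} has no BCNF violation.
{Carrier, DataCap, DeviceID, TowerID} has no BCNF violation.

{BillingCycle, IMEI}; {Carrier, DataCap, DeviceID, TowerID}; {Carrier, Region}; {IMEI, Region}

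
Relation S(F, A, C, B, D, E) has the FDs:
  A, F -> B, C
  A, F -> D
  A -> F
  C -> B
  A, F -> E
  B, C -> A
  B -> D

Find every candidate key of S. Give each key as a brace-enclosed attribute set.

{A}, {C}

{A} is a candidate key since {A}⁺ = {A, B, C, D, E, F} covers every attribute.
{C} is a candidate key since {C}⁺ = {A, B, C, D, E, F} covers every attribute.
These are minimal and exhaustive — every other superkey contains one of them.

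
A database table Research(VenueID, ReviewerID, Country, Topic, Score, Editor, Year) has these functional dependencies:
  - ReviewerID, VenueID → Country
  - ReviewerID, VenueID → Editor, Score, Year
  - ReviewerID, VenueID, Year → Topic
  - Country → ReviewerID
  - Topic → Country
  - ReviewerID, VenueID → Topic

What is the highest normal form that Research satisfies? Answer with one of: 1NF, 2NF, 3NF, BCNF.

Candidate keys: {Country, VenueID}, {ReviewerID, VenueID}, {Topic, VenueID}. Prime attributes: {Country, ReviewerID, Topic, VenueID}.
Country → ReviewerID: {Country}⁺ = {Country, ReviewerID}, which is not all of the attributes, so the left side is not a superkey — BCNF is violated.
Its right-hand attributes {ReviewerID} are all prime, as are those of every other non-superkey FD — the relation is in 3NF.

3NF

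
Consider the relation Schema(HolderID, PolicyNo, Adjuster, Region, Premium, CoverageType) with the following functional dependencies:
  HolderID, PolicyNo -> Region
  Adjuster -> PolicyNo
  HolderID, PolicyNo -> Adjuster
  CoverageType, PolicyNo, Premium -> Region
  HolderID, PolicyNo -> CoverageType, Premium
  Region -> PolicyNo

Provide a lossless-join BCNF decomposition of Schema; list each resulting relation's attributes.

Candidate keys of the original relation: {Adjuster, HolderID}, {HolderID, PolicyNo}, {HolderID, Region}.
Within {Adjuster, CoverageType, HolderID, PolicyNo, Premium, Region}: {Adjuster}⁺ ∩ {Adjuster, CoverageType, HolderID, PolicyNo, Premium, Region} = {Adjuster, PolicyNo}, not the whole set, so Adjuster -> PolicyNo violates BCNF; decompose into {Adjuster, PolicyNo} and {Adjuster, CoverageType, HolderID, Premium, Region}.
{Adjuster, PolicyNo}: every determinant is a superkey — BCNF.
Within {Adjuster, CoverageType, HolderID, Premium, Region}: {Adjuster, CoverageType, Premium}⁺ ∩ {Adjuster, CoverageType, HolderID, Premium, Region} = {Adjuster, CoverageType, Premium, Region}, not the whole set, so Adjuster, CoverageType, Premium -> Region violates BCNF; decompose into {Adjuster, CoverageType, Premium, Region} and {Adjuster, CoverageType, HolderID, Premium}.
{Adjuster, CoverageType, Premium, Region}: every determinant is a superkey — BCNF.
{Adjuster, CoverageType, HolderID, Premium}: every determinant is a superkey — BCNF.

{Adjuster, CoverageType, HolderID, Premium}; {Adjuster, CoverageType, Premium, Region}; {Adjuster, PolicyNo}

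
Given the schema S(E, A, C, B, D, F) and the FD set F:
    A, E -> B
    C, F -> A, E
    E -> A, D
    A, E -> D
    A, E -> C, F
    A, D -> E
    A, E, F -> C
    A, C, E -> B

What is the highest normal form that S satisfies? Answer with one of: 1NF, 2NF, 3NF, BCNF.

BCNF

Candidate keys: {A, D}, {C, F}, {E}. Prime attributes: {A, C, D, E, F}.
Each dependency's left side is a superkey — BCNF holds.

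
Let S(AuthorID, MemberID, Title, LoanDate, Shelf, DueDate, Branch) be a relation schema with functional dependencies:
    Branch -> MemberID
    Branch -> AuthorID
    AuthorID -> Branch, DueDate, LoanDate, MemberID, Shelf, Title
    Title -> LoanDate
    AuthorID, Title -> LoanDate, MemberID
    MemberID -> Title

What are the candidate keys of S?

{AuthorID}, {Branch}

{AuthorID}⁺ = {AuthorID, Branch, DueDate, LoanDate, MemberID, Shelf, Title}, which is every attribute, so {AuthorID} is a candidate key.
{Branch}⁺ = {AuthorID, Branch, DueDate, LoanDate, MemberID, Shelf, Title}, which is every attribute, so {Branch} is a candidate key.
These are minimal and exhaustive — every other superkey contains one of them.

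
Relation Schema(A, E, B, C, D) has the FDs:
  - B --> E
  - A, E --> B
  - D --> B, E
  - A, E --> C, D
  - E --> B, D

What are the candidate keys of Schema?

{A, B}, {A, D}, {A, E}

Attributes never on any right-hand side: {A} — every candidate key must contain it.
{A, B}⁺ = {A, B, C, D, E}, which is every attribute, so {A, B} is a candidate key.
{A, D}⁺ = {A, B, C, D, E}, which is every attribute, so {A, D} is a candidate key.
{A, E}⁺ = {A, B, C, D, E}, which is every attribute, so {A, E} is a candidate key.
No proper subset of any of these is a key, and no other minimal superkey exists.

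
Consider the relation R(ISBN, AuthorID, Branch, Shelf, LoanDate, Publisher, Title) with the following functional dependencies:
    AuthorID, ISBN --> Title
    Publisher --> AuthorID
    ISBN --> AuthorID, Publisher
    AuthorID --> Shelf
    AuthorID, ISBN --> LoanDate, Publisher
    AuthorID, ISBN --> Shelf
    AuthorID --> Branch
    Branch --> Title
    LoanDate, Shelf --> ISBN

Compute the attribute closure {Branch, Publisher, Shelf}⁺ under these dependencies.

{AuthorID, Branch, Publisher, Shelf, Title}

Start with {Branch, Publisher, Shelf}.
Publisher --> AuthorID applies; add {AuthorID} → now {AuthorID, Branch, Publisher, Shelf}.
Branch --> Title applies; add {Title} → now {AuthorID, Branch, Publisher, Shelf, Title}.
No further FD applies.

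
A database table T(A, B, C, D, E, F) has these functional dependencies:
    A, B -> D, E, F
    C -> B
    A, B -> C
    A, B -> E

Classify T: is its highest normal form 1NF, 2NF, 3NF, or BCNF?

3NF

Candidate keys: {A, B}, {A, C}. Prime attributes: {A, B, C}.
For C -> B we have {C}⁺ = {B, C}; {C} is not a superkey, so BCNF fails.
Its right-hand attributes {B} are all prime, as are those of every other non-superkey FD — the relation is in 3NF.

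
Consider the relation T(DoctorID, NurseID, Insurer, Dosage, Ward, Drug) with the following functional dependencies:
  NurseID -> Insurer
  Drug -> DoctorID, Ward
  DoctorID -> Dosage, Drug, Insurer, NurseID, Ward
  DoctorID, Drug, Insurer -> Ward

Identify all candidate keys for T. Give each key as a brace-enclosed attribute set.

Closure of {DoctorID} is {DoctorID, Dosage, Drug, Insurer, NurseID, Ward}, the whole schema; {DoctorID} is a candidate key.
Closure of {Drug} is {DoctorID, Dosage, Drug, Insurer, NurseID, Ward}, the whole schema; {Drug} is a candidate key.
Any other superkey properly contains one of these, so there are no further candidate keys.

{DoctorID}, {Drug}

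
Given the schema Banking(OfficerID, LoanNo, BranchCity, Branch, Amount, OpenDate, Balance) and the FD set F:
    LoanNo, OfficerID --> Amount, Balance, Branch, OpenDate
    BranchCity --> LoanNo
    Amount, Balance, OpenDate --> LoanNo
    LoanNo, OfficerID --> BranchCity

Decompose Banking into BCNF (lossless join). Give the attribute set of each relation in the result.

{Amount, Balance, Branch, BranchCity, OfficerID, OpenDate}; {BranchCity, LoanNo}

Candidate keys of the original relation: {Amount, Balance, OfficerID, OpenDate}, {BranchCity, OfficerID}, {LoanNo, OfficerID}.
{Amount, Balance, Branch, BranchCity, LoanNo, OfficerID, OpenDate}: {BranchCity} determines {BranchCity, LoanNo} here but is not a superkey — split on BranchCity --> LoanNo, giving {BranchCity, LoanNo} and {Amount, Balance, Branch, BranchCity, OfficerID, OpenDate}.
{BranchCity, LoanNo}: every determinant is a superkey — BCNF.
{Amount, Balance, Branch, BranchCity, OfficerID, OpenDate}: every determinant is a superkey — BCNF.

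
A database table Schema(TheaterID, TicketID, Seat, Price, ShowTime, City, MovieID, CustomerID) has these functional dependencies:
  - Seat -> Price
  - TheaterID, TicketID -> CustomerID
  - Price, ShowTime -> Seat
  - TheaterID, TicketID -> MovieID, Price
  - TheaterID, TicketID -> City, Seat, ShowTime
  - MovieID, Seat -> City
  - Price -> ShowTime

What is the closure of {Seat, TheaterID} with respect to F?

{Price, Seat, ShowTime, TheaterID}

Start with {Seat, TheaterID}.
Seat -> Price applies; add {Price} → now {Price, Seat, TheaterID}.
Price -> ShowTime applies; add {ShowTime} → now {Price, Seat, ShowTime, TheaterID}.
No further FD applies.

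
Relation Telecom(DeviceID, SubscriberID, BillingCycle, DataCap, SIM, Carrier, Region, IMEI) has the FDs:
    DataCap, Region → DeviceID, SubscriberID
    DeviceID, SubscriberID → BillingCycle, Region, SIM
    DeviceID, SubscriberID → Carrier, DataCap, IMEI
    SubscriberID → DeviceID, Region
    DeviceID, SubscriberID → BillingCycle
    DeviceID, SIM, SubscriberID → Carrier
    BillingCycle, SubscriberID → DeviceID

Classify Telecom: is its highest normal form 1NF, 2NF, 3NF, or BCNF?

Candidate keys: {DataCap, Region}, {SubscriberID}. Prime attributes: {DataCap, Region, SubscriberID}.
The left-hand side of every FD is a superkey, so BCNF is satisfied.

BCNF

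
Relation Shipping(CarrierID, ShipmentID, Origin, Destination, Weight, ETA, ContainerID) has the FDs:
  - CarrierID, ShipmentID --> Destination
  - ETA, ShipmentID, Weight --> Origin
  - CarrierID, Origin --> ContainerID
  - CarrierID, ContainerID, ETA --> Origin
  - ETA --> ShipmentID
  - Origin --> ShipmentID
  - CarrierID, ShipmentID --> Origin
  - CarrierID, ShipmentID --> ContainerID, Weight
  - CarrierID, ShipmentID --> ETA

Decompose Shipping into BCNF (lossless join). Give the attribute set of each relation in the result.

Candidate keys of the original relation: {CarrierID, ETA}, {CarrierID, Origin}, {CarrierID, ShipmentID}.
In {CarrierID, ContainerID, Destination, ETA, Origin, ShipmentID, Weight}, {ETA, ShipmentID, Weight} is not a superkey ({ETA, ShipmentID, Weight}⁺ restricted to this set is {ETA, Origin, ShipmentID, Weight}), so split on ETA, ShipmentID, Weight --> Origin into {ETA, Origin, ShipmentID, Weight} and {CarrierID, ContainerID, Destination, ETA, ShipmentID, Weight}.
In {ETA, Origin, ShipmentID, Weight}, {ETA} is not a superkey ({ETA}⁺ restricted to this set is {ETA, ShipmentID}), so split on ETA --> ShipmentID into {ETA, ShipmentID} and {ETA, Origin, Weight}.
{ETA, ShipmentID} is in BCNF.
{ETA, Origin, Weight} is in BCNF.
In {CarrierID, ContainerID, Destination, ETA, ShipmentID, Weight}, {ETA} is not a superkey ({ETA}⁺ restricted to this set is {ETA, ShipmentID}), so split on ETA --> ShipmentID into {ETA, ShipmentID} and {CarrierID, ContainerID, Destination, ETA, Weight}.
{ETA, ShipmentID} is in BCNF.
{CarrierID, ContainerID, Destination, ETA, Weight} is in BCNF.

{CarrierID, ContainerID, Destination, ETA, Weight}; {ETA, Origin, Weight}; {ETA, ShipmentID}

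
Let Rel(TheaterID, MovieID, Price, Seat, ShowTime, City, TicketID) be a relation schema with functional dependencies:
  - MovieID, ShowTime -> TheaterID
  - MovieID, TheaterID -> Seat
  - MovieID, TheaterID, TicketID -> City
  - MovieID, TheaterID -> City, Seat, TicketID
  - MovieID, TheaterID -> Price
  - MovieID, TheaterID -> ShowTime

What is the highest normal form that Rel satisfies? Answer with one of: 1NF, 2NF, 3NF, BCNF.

Candidate keys: {MovieID, ShowTime}, {MovieID, TheaterID}. Prime attributes: {MovieID, ShowTime, TheaterID}.
Every FD has a superkey on the left, so the relation is in BCNF.

BCNF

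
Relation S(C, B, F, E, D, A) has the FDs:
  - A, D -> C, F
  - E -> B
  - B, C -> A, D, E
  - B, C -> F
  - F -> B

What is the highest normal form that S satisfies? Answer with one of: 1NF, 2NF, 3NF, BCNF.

3NF

Candidate keys: {A, D}, {B, C}, {C, E}, {C, F}. Prime attributes: {A, B, C, D, E, F}.
For E -> B we have {E}⁺ = {B, E}; {E} is not a superkey, so BCNF fails.
Its right-hand attributes {B} are all prime, as are those of every other non-superkey FD — the relation is in 3NF.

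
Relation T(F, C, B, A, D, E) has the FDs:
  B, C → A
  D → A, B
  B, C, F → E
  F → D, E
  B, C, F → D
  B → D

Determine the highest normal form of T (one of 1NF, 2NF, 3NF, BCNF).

Candidate key: {C, F}. Prime attributes: {C, F}.
B, C → A: {B, C}⁺ = {A, B, C, D}, which is not all of the attributes, so the left side is not a superkey — BCNF is violated.
B, C → A has non-prime {A} on the right and a non-superkey on the left, so 3NF fails.
Since {F} ⊂ {C, F} and {F}⁺ ⊇ {A, B, D, E} with {A, B, D, E} non-prime, there is a partial dependency; 2NF fails.

1NF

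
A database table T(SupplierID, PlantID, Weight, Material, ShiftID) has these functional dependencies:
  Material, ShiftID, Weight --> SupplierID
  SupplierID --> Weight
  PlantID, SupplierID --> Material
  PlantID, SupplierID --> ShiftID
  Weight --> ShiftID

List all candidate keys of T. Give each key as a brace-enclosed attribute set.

{Material, PlantID, Weight}, {PlantID, SupplierID}

Attributes never on any right-hand side: {PlantID} — every candidate key must contain it.
Closure of {PlantID, SupplierID} is {Material, PlantID, ShiftID, SupplierID, Weight}, the whole schema; {PlantID, SupplierID} is a candidate key.
Closure of {Material, PlantID, Weight} is {Material, PlantID, ShiftID, SupplierID, Weight}, the whole schema; {Material, PlantID, Weight} is a candidate key.
Any other superkey properly contains one of these, so there are no further candidate keys.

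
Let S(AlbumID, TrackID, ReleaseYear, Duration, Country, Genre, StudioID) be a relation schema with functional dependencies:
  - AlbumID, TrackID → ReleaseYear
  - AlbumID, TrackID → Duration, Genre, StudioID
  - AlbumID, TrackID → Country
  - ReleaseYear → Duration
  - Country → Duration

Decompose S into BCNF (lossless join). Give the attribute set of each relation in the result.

Candidate key of the original relation: {AlbumID, TrackID}.
In {AlbumID, Country, Duration, Genre, ReleaseYear, StudioID, TrackID}, {ReleaseYear} is not a superkey ({ReleaseYear}⁺ restricted to this set is {Duration, ReleaseYear}), so split on ReleaseYear → Duration into {Duration, ReleaseYear} and {AlbumID, Country, Genre, ReleaseYear, StudioID, TrackID}.
{Duration, ReleaseYear} has no BCNF violation.
{AlbumID, Country, Genre, ReleaseYear, StudioID, TrackID} has no BCNF violation.

{AlbumID, Country, Genre, ReleaseYear, StudioID, TrackID}; {Duration, ReleaseYear}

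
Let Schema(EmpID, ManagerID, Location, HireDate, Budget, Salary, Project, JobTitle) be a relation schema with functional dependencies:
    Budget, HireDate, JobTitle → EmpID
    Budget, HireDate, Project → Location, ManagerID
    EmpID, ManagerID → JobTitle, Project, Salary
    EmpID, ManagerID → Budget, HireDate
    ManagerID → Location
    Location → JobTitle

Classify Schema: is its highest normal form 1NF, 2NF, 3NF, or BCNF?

Candidate keys: {Budget, HireDate, ManagerID}, {Budget, HireDate, Project}, {EmpID, ManagerID}. Prime attributes: {Budget, EmpID, HireDate, ManagerID, Project}.
Budget, HireDate, JobTitle → EmpID: {Budget, HireDate, JobTitle}⁺ = {Budget, EmpID, HireDate, JobTitle}, which is not all of the attributes, so the left side is not a superkey — BCNF is violated.
Because {Location} is non-prime and the left side of ManagerID → Location is not a superkey, the relation is not in 3NF.
Since {ManagerID} ⊂ {EmpID, ManagerID} and {ManagerID}⁺ ⊇ {JobTitle, Location} with {JobTitle, Location} non-prime, there is a partial dependency; 2NF fails.

1NF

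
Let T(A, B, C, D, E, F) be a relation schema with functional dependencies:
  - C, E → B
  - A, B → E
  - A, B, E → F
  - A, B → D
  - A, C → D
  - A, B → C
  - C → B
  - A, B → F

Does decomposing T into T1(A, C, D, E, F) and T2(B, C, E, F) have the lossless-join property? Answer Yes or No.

The shared attributes are {C, E, F} and {C, E, F}⁺ = {B, C, E, F}.
Since T2 ⊆ {B, C, E, F}, the intersection is a superkey of T2; the decomposition is lossless.

Yes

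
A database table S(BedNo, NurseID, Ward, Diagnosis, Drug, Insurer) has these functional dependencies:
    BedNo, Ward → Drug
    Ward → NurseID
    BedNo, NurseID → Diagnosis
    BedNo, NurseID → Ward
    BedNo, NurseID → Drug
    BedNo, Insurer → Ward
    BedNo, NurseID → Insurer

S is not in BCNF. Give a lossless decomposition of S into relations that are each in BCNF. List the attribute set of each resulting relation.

{BedNo, Diagnosis, Drug, Insurer, Ward}; {NurseID, Ward}

Candidate keys of the original relation: {BedNo, Insurer}, {BedNo, NurseID}, {BedNo, Ward}.
Within {BedNo, Diagnosis, Drug, Insurer, NurseID, Ward}: {Ward}⁺ ∩ {BedNo, Diagnosis, Drug, Insurer, NurseID, Ward} = {NurseID, Ward}, not the whole set, so Ward → NurseID violates BCNF; decompose into {NurseID, Ward} and {BedNo, Diagnosis, Drug, Insurer, Ward}.
{NurseID, Ward}: every determinant is a superkey — BCNF.
{BedNo, Diagnosis, Drug, Insurer, Ward}: every determinant is a superkey — BCNF.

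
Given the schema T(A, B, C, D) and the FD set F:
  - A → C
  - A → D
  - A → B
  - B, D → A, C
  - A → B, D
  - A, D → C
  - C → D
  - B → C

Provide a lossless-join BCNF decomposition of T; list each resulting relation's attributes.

Candidate keys of the original relation: {A}, {B}.
Within {A, B, C, D}: {C}⁺ ∩ {A, B, C, D} = {C, D}, not the whole set, so C → D violates BCNF; decompose into {C, D} and {A, B, C}.
{C, D} has no BCNF violation.
{A, B, C} has no BCNF violation.

{A, B, C}; {C, D}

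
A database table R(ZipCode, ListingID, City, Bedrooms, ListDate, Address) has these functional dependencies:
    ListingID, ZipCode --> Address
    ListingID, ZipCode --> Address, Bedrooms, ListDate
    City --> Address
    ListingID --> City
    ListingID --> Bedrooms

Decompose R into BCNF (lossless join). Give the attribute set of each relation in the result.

Candidate key of the original relation: {ListingID, ZipCode}.
{Address, Bedrooms, City, ListDate, ListingID, ZipCode}: {City} determines {Address, City} here but is not a superkey — split on City --> Address, giving {Address, City} and {Bedrooms, City, ListDate, ListingID, ZipCode}.
{Address, City}: every determinant is a superkey — BCNF.
{Bedrooms, City, ListDate, ListingID, ZipCode}: {ListingID} determines {Bedrooms, City, ListingID} here but is not a superkey — split on ListingID --> Bedrooms, City, giving {Bedrooms, City, ListingID} and {ListDate, ListingID, ZipCode}.
{Bedrooms, City, ListingID}: every determinant is a superkey — BCNF.
{ListDate, ListingID, ZipCode}: every determinant is a superkey — BCNF.

{Address, City}; {Bedrooms, City, ListingID}; {ListDate, ListingID, ZipCode}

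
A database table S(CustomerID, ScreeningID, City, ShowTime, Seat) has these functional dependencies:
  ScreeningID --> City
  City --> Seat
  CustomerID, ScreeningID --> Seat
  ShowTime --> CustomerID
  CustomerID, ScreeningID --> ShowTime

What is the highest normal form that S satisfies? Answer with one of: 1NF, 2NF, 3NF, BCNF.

1NF

Candidate keys: {CustomerID, ScreeningID}, {ScreeningID, ShowTime}. Prime attributes: {CustomerID, ScreeningID, ShowTime}.
ScreeningID --> City: {ScreeningID}⁺ = {City, ScreeningID, Seat}, which is not all of the attributes, so the left side is not a superkey — BCNF is violated.
ScreeningID --> City determines the non-prime attribute {City} from a non-superkey — 3NF is violated.
{ScreeningID} is a proper subset of the key {CustomerID, ScreeningID}, and {ScreeningID}⁺ contains the non-prime attributes {City, Seat} — a partial dependency, so 2NF is violated.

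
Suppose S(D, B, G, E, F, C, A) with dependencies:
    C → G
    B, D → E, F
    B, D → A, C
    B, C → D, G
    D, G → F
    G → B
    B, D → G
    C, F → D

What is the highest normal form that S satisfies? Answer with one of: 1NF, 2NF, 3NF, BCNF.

3NF

Candidate keys: {B, D}, {C}, {D, G}. Prime attributes: {B, C, D, G}.
G → B: {G}⁺ = {B, G}, which is not all of the attributes, so the left side is not a superkey — BCNF is violated.
Its right-hand attributes {B} are all prime, as are those of every other non-superkey FD — the relation is in 3NF.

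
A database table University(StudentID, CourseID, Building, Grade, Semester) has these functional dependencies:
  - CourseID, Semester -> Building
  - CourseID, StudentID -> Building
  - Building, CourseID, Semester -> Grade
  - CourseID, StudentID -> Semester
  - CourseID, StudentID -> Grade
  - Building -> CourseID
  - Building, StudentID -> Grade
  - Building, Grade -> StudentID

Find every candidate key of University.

{Building, Grade} is a candidate key since {Building, Grade}⁺ = {Building, CourseID, Grade, Semester, StudentID} covers every attribute.
{Building, Semester} is a candidate key since {Building, Semester}⁺ = {Building, CourseID, Grade, Semester, StudentID} covers every attribute.
{Building, StudentID} is a candidate key since {Building, StudentID}⁺ = {Building, CourseID, Grade, Semester, StudentID} covers every attribute.
{CourseID, Semester} is a candidate key since {CourseID, Semester}⁺ = {Building, CourseID, Grade, Semester, StudentID} covers every attribute.
{CourseID, StudentID} is a candidate key since {CourseID, StudentID}⁺ = {Building, CourseID, Grade, Semester, StudentID} covers every attribute.
No proper subset of any of these is a key, and no other minimal superkey exists.

{Building, Grade}, {Building, Semester}, {Building, StudentID}, {CourseID, Semester}, {CourseID, StudentID}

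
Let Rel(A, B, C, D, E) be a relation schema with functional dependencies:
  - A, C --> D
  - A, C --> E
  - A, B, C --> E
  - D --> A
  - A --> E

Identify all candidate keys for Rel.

No FD produces {B, C}, so they must be in every candidate key.
{A, B, C}⁺ = {A, B, C, D, E} — all of the relation — so {A, B, C} is a candidate key.
{B, C, D}⁺ = {A, B, C, D, E} — all of the relation — so {B, C, D} is a candidate key.
Any other superkey properly contains one of these, so there are no further candidate keys.

{A, B, C}, {B, C, D}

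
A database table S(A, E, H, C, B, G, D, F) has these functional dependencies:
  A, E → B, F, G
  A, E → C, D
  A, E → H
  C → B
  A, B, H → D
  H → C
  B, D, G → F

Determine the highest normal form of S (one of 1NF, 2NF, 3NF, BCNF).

Candidate key: {A, E}. Prime attributes: {A, E}.
C → B: {C}⁺ = {B, C}, which is not all of the attributes, so the left side is not a superkey — BCNF is violated.
Because {B} is non-prime and the left side of C → B is not a superkey, the relation is not in 3NF.
No proper subset of a key has a non-prime attribute in its closure, so there is no partial dependency; 2NF holds.

2NF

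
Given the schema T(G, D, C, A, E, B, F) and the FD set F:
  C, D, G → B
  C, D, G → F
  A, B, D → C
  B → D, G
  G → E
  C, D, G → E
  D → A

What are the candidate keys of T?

Closure of {B} is {A, B, C, D, E, F, G}, the whole schema; {B} is a candidate key.
Closure of {C, D, G} is {A, B, C, D, E, F, G}, the whole schema; {C, D, G} is a candidate key.
No proper subset of any of these is a key, and no other minimal superkey exists.

{B}, {C, D, G}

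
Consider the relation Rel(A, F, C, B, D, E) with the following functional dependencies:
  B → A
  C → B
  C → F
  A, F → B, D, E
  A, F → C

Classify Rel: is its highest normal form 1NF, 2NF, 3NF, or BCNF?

Candidate keys: {A, F}, {B, F}, {C}. Prime attributes: {A, B, C, F}.
For B → A we have {B}⁺ = {A, B}; {B} is not a superkey, so BCNF fails.
Its right-hand attributes {A} are all prime, as are those of every other non-superkey FD — the relation is in 3NF.

3NF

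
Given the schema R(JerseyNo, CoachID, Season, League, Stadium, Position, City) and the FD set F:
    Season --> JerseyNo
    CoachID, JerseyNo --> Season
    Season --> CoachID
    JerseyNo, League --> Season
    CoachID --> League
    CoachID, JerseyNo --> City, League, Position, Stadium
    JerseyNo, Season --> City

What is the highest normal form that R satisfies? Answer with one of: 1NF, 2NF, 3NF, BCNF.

3NF

Candidate keys: {CoachID, JerseyNo}, {JerseyNo, League}, {Season}. Prime attributes: {CoachID, JerseyNo, League, Season}.
For CoachID --> League we have {CoachID}⁺ = {CoachID, League}; {CoachID} is not a superkey, so BCNF fails.
Since {League} ⊆ prime attributes and every other non-superkey FD also has a prime right side, the schema is in 3NF.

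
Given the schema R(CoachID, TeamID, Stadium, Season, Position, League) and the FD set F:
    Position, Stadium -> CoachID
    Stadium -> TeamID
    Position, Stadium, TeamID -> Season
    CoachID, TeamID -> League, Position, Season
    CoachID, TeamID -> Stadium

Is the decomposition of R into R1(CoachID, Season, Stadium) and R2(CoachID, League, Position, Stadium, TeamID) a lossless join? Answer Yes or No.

Yes

The shared attributes are {CoachID, Stadium} and {CoachID, Stadium}⁺ = {CoachID, League, Position, Season, Stadium, TeamID}.
Since R1 ⊆ {CoachID, League, Position, Season, Stadium, TeamID}, the intersection is a superkey of R1; the decomposition is lossless.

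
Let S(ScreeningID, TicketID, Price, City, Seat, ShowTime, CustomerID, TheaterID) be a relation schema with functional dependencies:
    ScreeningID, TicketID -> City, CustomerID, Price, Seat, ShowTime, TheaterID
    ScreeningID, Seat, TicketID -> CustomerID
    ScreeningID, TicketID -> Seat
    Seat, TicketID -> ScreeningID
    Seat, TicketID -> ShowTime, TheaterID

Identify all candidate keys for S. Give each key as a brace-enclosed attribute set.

Attributes never on any right-hand side: {TicketID} — every candidate key must contain it.
Closure of {ScreeningID, TicketID} is {City, CustomerID, Price, ScreeningID, Seat, ShowTime, TheaterID, TicketID}, the whole schema; {ScreeningID, TicketID} is a candidate key.
Closure of {Seat, TicketID} is {City, CustomerID, Price, ScreeningID, Seat, ShowTime, TheaterID, TicketID}, the whole schema; {Seat, TicketID} is a candidate key.
These are minimal and exhaustive — every other superkey contains one of them.

{ScreeningID, TicketID}, {Seat, TicketID}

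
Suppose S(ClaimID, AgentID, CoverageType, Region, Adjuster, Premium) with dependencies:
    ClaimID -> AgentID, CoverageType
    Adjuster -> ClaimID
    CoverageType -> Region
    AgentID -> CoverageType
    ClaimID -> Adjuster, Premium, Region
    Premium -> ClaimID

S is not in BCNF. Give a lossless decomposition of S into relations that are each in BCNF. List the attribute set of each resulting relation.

{Adjuster, AgentID, ClaimID, Premium}; {AgentID, CoverageType}; {CoverageType, Region}

Candidate keys of the original relation: {Adjuster}, {ClaimID}, {Premium}.
In {Adjuster, AgentID, ClaimID, CoverageType, Premium, Region}, {CoverageType} is not a superkey ({CoverageType}⁺ restricted to this set is {CoverageType, Region}), so split on CoverageType -> Region into {CoverageType, Region} and {Adjuster, AgentID, ClaimID, CoverageType, Premium}.
{CoverageType, Region} has no BCNF violation.
In {Adjuster, AgentID, ClaimID, CoverageType, Premium}, {AgentID} is not a superkey ({AgentID}⁺ restricted to this set is {AgentID, CoverageType}), so split on AgentID -> CoverageType into {AgentID, CoverageType} and {Adjuster, AgentID, ClaimID, Premium}.
{AgentID, CoverageType} has no BCNF violation.
{Adjuster, AgentID, ClaimID, Premium} has no BCNF violation.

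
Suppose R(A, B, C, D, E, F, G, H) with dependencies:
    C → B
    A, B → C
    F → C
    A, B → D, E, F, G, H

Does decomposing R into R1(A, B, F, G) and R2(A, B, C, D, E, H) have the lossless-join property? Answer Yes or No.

The shared attributes are {A, B} and {A, B}⁺ = {A, B, C, D, E, F, G, H}.
R1 is contained in that closure, so R1 ∩ R2 → R1 holds and the join is lossless.

Yes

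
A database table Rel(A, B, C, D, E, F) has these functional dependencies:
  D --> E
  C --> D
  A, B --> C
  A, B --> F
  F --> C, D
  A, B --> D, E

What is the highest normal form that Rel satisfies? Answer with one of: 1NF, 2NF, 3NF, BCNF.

Candidate key: {A, B}. Prime attributes: {A, B}.
For D --> E we have {D}⁺ = {D, E}; {D} is not a superkey, so BCNF fails.
D --> E has non-prime {E} on the right and a non-superkey on the left, so 3NF fails.
No proper subset of a key has a non-prime attribute in its closure, so there is no partial dependency; 2NF holds.

2NF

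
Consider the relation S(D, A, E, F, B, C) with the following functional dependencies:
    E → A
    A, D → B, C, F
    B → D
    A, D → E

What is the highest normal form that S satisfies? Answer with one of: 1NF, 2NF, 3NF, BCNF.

Candidate keys: {A, B}, {A, D}, {B, E}, {D, E}. Prime attributes: {A, B, D, E}.
E → A: {E}⁺ = {A, E}, which is not all of the attributes, so the left side is not a superkey — BCNF is violated.
Its right-hand attributes {A} are all prime, as are those of every other non-superkey FD — the relation is in 3NF.

3NF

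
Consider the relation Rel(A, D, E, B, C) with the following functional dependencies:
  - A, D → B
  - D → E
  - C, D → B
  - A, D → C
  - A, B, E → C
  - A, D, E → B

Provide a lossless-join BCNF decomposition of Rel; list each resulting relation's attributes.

Candidate key of the original relation: {A, D}.
{A, B, C, D, E}: {D} determines {D, E} here but is not a superkey — split on D → E, giving {D, E} and {A, B, C, D}.
{D, E}: every determinant is a superkey — BCNF.
{A, B, C, D}: {C, D} determines {B, C, D} here but is not a superkey — split on C, D → B, giving {B, C, D} and {A, C, D}.
{B, C, D}: every determinant is a superkey — BCNF.
{A, C, D}: every determinant is a superkey — BCNF.

{A, C, D}; {B, C, D}; {D, E}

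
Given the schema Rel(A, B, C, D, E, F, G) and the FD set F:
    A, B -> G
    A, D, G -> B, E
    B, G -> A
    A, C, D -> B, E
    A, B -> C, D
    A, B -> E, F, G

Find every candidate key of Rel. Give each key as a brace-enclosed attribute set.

{A, B}, {A, C, D}, {A, D, G}, {B, G}

Closure of {A, B} is {A, B, C, D, E, F, G}, the whole schema; {A, B} is a candidate key.
Closure of {B, G} is {A, B, C, D, E, F, G}, the whole schema; {B, G} is a candidate key.
Closure of {A, C, D} is {A, B, C, D, E, F, G}, the whole schema; {A, C, D} is a candidate key.
Closure of {A, D, G} is {A, B, C, D, E, F, G}, the whole schema; {A, D, G} is a candidate key.
These are minimal and exhaustive — every other superkey contains one of them.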